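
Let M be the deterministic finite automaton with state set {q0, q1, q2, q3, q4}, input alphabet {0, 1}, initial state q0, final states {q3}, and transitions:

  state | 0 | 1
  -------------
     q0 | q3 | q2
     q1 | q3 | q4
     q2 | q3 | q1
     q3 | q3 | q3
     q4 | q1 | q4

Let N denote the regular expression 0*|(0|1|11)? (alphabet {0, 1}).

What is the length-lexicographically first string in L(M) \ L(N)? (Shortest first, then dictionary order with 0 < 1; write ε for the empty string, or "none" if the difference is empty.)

01

The string 01 is accepted by M but not by N.
No shorter string lies in the difference, and 01 is the lexicographically first length-2 string in L(M) \ L(N).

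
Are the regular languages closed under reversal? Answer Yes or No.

Yes

Reverse every transition of an NFA for L, make the old start state the unique accepting state, and add a fresh start state with ε-moves to the old accepting states; this NFA accepts Lᴿ.
So the regular languages are closed under reversal.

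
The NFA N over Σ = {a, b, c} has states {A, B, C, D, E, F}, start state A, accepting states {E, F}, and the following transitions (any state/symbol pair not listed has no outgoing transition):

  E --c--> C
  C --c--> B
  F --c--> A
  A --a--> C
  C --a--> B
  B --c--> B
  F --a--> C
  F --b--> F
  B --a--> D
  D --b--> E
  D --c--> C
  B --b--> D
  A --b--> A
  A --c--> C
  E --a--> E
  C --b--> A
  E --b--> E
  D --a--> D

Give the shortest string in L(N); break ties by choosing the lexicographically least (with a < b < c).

A breadth-first search from A reaches an accepting state first via the path A → C → B → D → E on input aaab.
No string of length < 4 is accepted (BFS exhausts all shorter strings without reaching an accepting state), and aaab is the lexicographically least accepting string of length 4.

aaab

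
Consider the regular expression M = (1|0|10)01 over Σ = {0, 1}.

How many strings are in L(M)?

3

The expression has no Kleene star, so L(M) is finite. Expanding the alternatives gives {001, 101, 1001}.
That is 2 of length 3, 1 of length 4: 3 strings in all.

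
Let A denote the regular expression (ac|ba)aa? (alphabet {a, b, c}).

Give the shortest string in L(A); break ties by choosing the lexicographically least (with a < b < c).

aca

By inspection of the expression, no string of length less than 3 matches, and aca is the lexicographically first match of length 3.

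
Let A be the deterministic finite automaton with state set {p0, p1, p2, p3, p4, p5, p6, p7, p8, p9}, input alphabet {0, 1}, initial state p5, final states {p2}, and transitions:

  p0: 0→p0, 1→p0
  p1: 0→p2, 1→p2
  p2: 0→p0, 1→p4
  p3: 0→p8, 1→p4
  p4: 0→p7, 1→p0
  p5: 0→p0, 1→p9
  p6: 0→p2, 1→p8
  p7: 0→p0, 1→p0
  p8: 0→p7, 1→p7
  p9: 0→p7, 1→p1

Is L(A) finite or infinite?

The useful states (reachable from p5 and able to reach an accepting state) are {p1, p2, p5, p9}.
Restricted to these states the transition graph has no cycle, so every accepting path has bounded length and L is finite.

finite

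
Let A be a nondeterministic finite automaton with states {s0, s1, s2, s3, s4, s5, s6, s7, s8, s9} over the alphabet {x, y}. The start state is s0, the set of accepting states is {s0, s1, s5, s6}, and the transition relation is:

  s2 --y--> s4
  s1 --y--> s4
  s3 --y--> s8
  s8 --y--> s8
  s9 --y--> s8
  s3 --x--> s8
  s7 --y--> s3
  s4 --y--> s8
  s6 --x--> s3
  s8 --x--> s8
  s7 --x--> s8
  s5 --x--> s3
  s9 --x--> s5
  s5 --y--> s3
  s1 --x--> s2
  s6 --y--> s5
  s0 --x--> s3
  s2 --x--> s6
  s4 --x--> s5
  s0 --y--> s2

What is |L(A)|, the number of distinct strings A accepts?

4

The useful subgraph on states {s0, s2, s4, s5, s6} is acyclic, so L(A) is finite; the longest accepting path visits 4 useful states, giving maximum string length 3.
Counting accepting paths from s0 by length: 1 of length 0, 1 of length 2, 2 of length 3. Total 4.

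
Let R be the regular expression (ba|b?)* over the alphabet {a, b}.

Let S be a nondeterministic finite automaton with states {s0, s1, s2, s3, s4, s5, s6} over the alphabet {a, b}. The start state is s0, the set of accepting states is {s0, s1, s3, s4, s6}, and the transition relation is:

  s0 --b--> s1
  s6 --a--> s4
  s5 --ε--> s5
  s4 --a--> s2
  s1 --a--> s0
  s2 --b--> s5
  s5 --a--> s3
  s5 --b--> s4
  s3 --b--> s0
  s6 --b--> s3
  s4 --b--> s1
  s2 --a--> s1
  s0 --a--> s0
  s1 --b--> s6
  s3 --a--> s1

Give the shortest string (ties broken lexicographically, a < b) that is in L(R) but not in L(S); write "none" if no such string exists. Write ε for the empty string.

none

Converting the expression R to a DFA (subset construction, then merging equivalent states) gives the minimal DFA with states {r0, r1, r2}, start state r0, accepting states {r0, r2} and transitions r0: a→r1, b→r2; r1: a→r1, b→r1; r2: a→r0, b→r2.
Exploring the product automaton R × S from the start pair (r0, s0), following both machines on each input symbol, reaches 14 state pairs: (r0, s0), (r1, s0), (r2, s1), (r1, s1), (r2, s6), (r1, s6), (r0, s4), (r2, s3), (r1, s4), (r1, s3), (r1, s2), (r0, s1), (r2, s0), (r1, s5).
R accepts in {r0, r2} and S accepts in {s0, s1, s3, s4, s6}. The reachable pairs whose R-component is accepting are (r0, s0), (r2, s1), (r2, s6), (r0, s4), (r2, s3), (r0, s1), (r2, s0); in each of them the S-component is accepting too, so the product for L(R) \ L(S) (R-component accepting, S-component rejecting) has no reachable accepting pair and the difference is empty.
So every string accepted by R is also accepted by S: L(R) \ L(S) = ∅ and there is no such string.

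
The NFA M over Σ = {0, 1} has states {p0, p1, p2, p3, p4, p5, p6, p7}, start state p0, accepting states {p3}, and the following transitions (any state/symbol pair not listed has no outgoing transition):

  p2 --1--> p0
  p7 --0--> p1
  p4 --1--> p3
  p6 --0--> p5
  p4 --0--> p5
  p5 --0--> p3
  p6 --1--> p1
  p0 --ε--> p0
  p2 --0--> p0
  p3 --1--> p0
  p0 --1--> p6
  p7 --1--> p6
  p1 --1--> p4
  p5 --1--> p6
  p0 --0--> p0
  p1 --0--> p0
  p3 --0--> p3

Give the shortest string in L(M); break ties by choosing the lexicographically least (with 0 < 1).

A breadth-first search from p0 reaches an accepting state first via the path p0 → p6 → p5 → p3 on input 100.
No string of length < 3 is accepted (BFS exhausts all shorter strings without reaching an accepting state), and 100 is the lexicographically least accepting string of length 3.

100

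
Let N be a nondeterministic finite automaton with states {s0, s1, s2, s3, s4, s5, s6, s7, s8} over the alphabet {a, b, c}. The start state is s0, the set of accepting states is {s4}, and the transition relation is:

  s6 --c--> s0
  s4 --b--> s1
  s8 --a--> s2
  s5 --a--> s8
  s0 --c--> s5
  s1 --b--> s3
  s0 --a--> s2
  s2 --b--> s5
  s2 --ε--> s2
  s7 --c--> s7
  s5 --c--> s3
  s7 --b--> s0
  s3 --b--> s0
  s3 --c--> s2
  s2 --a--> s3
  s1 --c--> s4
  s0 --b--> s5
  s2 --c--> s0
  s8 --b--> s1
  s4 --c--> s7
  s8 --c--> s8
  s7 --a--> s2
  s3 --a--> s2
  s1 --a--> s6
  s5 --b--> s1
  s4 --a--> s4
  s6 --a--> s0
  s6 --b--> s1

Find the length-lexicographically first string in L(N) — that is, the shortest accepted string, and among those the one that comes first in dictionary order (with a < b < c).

A breadth-first search from s0 reaches an accepting state first via the path s0 → s5 → s1 → s4 on input bbc.
No string of length < 3 is accepted (BFS exhausts all shorter strings without reaching an accepting state), and bbc is the lexicographically least accepting string of length 3.

bbc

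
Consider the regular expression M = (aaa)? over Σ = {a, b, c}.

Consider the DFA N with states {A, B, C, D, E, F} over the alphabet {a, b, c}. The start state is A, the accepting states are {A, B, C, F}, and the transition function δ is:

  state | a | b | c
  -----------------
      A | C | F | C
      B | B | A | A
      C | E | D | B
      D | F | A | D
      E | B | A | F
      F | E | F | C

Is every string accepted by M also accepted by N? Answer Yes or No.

Converting the expression M to a DFA (subset construction, then merging equivalent states) gives the minimal DFA with states {m0, m1, m2, m3, m4}, start state m0, accepting states {m0, m4} and transitions m0: a→m1, b→m2, c→m2; m1: a→m3, b→m2, c→m2; m2: a→m2, b→m2, c→m2; m3: a→m4, b→m2, c→m2; m4: a→m2, b→m2, c→m2.
Exploring the product automaton M × N from the start pair (m0, A), following both machines on each input symbol, reaches 10 state pairs: (m0, A), (m1, C), (m2, F), (m2, C), (m3, E), (m2, D), (m2, B), (m2, E), (m4, B), (m2, A).
M accepts in {m0, m4} and N accepts in {A, B, C, F}. The reachable pairs whose M-component is accepting are (m0, A), (m4, B); in each of them the N-component is accepting too, so the product for L(M) \ L(N) (M-component accepting, N-component rejecting) has no reachable accepting pair and the difference is empty.
Hence every string in L(M) is also in L(N).

Yes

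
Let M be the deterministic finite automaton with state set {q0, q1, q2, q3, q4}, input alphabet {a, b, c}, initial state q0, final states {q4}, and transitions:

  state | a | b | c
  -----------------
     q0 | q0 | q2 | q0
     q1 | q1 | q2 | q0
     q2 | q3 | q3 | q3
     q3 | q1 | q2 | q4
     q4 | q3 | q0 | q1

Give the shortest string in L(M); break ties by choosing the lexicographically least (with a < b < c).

A breadth-first search from q0 reaches an accepting state first via the path q0 → q2 → q3 → q4 on input bac.
No string of length < 3 is accepted (BFS exhausts all shorter strings without reaching an accepting state), and bac is the lexicographically least accepting string of length 3.

bac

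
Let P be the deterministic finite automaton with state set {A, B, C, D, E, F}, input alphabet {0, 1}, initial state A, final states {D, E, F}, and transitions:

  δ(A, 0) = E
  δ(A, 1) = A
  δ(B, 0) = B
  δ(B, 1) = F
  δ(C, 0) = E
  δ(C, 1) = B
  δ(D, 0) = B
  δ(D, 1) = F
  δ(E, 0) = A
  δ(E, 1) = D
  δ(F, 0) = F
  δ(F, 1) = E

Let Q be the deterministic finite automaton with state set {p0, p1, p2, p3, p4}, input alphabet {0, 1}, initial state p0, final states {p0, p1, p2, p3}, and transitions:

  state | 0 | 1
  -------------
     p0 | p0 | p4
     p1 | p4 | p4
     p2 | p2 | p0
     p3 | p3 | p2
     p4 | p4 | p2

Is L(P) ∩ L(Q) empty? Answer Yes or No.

No

The string 0 is accepted by both P and Q.
Hence L(P) ∩ L(Q) ≠ ∅.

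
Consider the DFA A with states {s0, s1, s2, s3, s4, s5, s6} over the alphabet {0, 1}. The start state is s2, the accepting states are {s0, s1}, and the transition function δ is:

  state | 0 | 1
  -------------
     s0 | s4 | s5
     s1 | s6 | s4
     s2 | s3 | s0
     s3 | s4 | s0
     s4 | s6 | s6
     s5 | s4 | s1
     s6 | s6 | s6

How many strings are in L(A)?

4

The useful subgraph on states {s0, s1, s2, s3, s5} is acyclic, so L(A) is finite; the longest accepting path visits 5 useful states, giving maximum string length 4.
Counting accepting paths from s2 by length: 1 of length 1, 1 of length 2, 1 of length 3, 1 of length 4. Total 4.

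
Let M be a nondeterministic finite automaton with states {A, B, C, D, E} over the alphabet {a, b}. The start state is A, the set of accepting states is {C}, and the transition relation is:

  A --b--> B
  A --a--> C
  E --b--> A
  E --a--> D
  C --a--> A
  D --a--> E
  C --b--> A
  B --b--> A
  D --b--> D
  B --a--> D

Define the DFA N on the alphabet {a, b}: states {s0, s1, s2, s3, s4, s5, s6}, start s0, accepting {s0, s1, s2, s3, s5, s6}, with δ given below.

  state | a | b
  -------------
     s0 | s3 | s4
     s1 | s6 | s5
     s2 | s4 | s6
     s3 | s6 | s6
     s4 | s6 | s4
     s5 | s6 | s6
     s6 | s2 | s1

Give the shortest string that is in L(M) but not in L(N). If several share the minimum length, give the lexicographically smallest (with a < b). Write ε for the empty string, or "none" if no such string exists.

The string bbaaa is accepted by M but not by N.
No shorter string lies in the difference, and bbaaa is the lexicographically first length-5 string in L(M) \ L(N).

bbaaa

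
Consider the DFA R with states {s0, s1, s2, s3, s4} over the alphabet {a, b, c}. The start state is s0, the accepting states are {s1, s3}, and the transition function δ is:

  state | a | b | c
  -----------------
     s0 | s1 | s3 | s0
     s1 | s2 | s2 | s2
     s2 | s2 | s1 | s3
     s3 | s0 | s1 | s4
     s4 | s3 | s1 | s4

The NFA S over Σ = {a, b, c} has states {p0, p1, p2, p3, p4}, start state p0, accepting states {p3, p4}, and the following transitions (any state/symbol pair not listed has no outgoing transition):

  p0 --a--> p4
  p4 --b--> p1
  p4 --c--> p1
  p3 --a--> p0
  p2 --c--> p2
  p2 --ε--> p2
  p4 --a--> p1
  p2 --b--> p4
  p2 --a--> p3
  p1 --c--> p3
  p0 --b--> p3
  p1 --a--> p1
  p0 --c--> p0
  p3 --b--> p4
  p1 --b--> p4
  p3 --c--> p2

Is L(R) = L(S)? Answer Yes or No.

Exploring the product automaton R × S from the start pair (s0, p0), following both machines on each input symbol, reaches 5 state pairs: (s0, p0), (s1, p4), (s3, p3), (s2, p1), (s4, p2).
R accepts in {s1, s3} and S accepts in {p3, p4}. In every reachable pair the two components are either both accepting — (s1, p4), (s3, p3) — or both non-accepting, so no string is accepted by exactly one of the machines: L(R) \ L(S) and L(S) \ L(R) are both empty.
Hence every string is accepted by R iff it is accepted by S, and the two languages coincide.

Yes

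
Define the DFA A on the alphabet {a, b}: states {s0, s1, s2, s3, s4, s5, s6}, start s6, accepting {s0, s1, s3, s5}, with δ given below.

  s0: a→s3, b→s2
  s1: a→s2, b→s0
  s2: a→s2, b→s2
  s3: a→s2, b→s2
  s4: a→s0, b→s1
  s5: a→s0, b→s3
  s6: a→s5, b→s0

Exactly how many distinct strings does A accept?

6

The useful subgraph on states {s0, s3, s5, s6} is acyclic, so L(A) is finite; the longest accepting path visits 4 useful states, giving maximum string length 3.
Counting accepting paths from s6 by length: 2 of length 1, 3 of length 2, 1 of length 3. Total 6.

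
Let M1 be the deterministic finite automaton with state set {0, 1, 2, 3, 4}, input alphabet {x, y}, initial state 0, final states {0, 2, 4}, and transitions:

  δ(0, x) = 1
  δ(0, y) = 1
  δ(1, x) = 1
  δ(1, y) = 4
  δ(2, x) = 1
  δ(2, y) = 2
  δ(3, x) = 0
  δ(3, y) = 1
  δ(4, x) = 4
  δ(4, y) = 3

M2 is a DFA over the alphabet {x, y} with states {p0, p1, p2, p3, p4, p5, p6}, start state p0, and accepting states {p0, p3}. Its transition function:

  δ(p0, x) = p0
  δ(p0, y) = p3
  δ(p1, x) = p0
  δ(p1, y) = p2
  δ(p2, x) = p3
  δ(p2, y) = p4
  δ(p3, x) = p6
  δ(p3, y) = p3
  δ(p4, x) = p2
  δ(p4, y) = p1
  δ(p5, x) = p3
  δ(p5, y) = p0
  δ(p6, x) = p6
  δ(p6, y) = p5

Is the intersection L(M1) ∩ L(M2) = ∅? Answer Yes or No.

The empty string ε is accepted by both M1 and M2.
Hence L(M1) ∩ L(M2) ≠ ∅.

No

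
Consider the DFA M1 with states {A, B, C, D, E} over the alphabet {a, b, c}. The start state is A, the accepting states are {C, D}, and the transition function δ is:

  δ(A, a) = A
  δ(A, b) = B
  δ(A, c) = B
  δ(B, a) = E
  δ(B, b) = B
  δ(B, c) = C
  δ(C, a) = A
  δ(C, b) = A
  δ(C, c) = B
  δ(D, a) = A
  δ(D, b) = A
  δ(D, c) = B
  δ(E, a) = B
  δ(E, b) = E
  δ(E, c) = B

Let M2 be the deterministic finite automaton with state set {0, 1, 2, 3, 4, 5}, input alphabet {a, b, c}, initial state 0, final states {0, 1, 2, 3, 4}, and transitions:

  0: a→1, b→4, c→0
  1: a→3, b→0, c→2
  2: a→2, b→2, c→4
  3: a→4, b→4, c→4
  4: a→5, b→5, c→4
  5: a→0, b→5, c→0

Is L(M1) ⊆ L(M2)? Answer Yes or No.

Yes

Exploring the product automaton M1 × M2 from the start pair (A, 0), following both machines on each input symbol, reaches 21 state pairs: (A, 0), (A, 1), (B, 4), (B, 0), (A, 3), (B, 2), (E, 5), (B, 5), (C, 4), (E, 1), (C, 0), (A, 4), (E, 2), (E, 0), (A, 5), (B, 3), (B, 1), (E, 4), (E, 3), (C, 2), (A, 2).
M1 accepts in {C, D} and M2 accepts in {0, 1, 2, 3, 4}. The reachable pairs whose M1-component is accepting are (C, 4), (C, 0), (C, 2); in each of them the M2-component is accepting too, so the product for L(M1) \ L(M2) (M1-component accepting, M2-component rejecting) has no reachable accepting pair and the difference is empty.
Hence every string in L(M1) is also in L(M2).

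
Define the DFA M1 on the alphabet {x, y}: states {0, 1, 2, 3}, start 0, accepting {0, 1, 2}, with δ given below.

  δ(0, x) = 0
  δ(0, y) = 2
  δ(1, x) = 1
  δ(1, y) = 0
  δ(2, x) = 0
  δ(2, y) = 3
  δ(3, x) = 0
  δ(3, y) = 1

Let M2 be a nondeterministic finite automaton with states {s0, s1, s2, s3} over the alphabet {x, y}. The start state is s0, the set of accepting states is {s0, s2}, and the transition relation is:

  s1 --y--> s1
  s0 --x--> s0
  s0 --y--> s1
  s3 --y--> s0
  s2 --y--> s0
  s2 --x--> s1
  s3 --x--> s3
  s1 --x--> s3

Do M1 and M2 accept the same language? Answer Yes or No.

No

The string y is accepted by M1 but rejected by M2.
So L(M1) ≠ L(M2).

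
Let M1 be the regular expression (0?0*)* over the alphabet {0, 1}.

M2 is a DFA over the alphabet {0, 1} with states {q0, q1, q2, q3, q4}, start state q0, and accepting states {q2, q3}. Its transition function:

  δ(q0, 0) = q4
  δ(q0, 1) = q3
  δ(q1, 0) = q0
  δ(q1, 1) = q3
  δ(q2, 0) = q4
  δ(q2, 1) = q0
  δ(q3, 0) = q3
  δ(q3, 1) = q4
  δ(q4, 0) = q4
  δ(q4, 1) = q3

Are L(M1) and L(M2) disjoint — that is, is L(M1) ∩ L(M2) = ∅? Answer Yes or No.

Yes

Converting the expression M1 to a DFA (subset construction, then merging equivalent states) gives the minimal DFA with states {r0, r1}, start state r0, accepting states {r0} and transitions r0: 0→r0, 1→r1; r1: 0→r1, 1→r1.
Exploring the product automaton M1 × M2 from the start pair (r0, q0), following both machines on each input symbol, reaches 4 state pairs: (r0, q0), (r0, q4), (r1, q3), (r1, q4).
M1 accepts in {r0} and M2 accepts in {q2, q3}; no reachable pair has both components accepting, so no string drives both machines to acceptance simultaneously and L(M1) ∩ L(M2) = ∅.
So no string is accepted by both, and the intersection is empty.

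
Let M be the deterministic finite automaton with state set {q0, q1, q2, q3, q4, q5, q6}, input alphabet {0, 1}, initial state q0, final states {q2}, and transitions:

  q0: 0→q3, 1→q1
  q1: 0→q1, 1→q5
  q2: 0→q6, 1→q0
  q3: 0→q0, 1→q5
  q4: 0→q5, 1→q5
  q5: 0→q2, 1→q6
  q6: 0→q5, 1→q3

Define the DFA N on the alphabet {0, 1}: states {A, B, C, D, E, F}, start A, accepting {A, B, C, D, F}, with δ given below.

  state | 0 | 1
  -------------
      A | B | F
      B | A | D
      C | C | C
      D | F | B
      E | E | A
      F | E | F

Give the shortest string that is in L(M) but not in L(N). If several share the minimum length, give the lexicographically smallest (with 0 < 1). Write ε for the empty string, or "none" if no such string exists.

The string 110 is accepted by M but not by N.
No shorter string lies in the difference, and 110 is the lexicographically first length-3 string in L(M) \ L(N).

110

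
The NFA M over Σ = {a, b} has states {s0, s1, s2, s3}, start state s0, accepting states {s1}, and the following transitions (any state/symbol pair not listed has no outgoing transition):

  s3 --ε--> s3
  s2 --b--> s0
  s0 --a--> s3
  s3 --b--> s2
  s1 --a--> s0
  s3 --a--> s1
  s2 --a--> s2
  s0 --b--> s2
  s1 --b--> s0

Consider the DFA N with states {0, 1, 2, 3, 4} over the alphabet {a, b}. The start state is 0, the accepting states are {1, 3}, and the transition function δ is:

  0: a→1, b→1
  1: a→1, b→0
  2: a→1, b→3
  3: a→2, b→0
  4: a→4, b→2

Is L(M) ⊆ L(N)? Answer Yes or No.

Exploring the product automaton M × N from the start pair (s0, 0), following both machines on each input symbol, reaches 6 state pairs: (s0, 0), (s3, 1), (s2, 1), (s1, 1), (s2, 0), (s0, 1).
M accepts in {s1} and N accepts in {1, 3}. The reachable pairs whose M-component is accepting are (s1, 1); in each of them the N-component is accepting too, so the product for L(M) \ L(N) (M-component accepting, N-component rejecting) has no reachable accepting pair and the difference is empty.
Hence every string in L(M) is also in L(N).

Yes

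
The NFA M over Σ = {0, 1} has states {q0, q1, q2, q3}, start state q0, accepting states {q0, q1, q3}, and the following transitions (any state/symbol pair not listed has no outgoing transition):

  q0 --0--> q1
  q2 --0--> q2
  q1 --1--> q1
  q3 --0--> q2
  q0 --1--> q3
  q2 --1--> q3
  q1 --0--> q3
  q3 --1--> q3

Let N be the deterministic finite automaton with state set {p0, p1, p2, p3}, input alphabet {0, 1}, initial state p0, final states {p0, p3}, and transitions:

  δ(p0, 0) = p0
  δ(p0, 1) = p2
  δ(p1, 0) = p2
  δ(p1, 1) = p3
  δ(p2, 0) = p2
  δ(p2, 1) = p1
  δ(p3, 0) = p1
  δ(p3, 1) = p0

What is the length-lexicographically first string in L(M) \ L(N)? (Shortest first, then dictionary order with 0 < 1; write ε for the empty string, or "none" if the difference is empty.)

1

The string 1 is accepted by M but not by N.
No shorter string lies in the difference, and 1 is the lexicographically first length-1 string in L(M) \ L(N).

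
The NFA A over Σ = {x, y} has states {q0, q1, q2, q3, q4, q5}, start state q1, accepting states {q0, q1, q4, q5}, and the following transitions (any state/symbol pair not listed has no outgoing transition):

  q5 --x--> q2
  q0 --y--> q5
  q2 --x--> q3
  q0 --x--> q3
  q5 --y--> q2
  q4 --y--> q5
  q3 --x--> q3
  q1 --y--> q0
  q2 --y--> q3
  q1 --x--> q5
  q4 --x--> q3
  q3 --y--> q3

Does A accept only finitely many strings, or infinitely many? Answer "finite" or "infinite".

finite

The useful states (reachable from q1 and able to reach an accepting state) are {q0, q1, q5}.
Restricted to these states the transition graph has no cycle, so every accepting path has bounded length and L is finite.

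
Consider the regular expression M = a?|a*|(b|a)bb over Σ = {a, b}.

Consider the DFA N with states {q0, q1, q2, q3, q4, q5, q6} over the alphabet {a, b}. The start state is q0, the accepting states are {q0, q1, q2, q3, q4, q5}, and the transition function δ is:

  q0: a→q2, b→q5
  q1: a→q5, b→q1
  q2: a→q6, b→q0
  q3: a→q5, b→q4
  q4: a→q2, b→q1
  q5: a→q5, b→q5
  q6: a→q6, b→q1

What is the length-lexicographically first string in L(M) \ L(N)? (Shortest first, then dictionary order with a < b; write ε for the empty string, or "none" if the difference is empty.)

aa

The string aa is accepted by M but not by N.
No shorter string lies in the difference, and aa is the lexicographically first length-2 string in L(M) \ L(N).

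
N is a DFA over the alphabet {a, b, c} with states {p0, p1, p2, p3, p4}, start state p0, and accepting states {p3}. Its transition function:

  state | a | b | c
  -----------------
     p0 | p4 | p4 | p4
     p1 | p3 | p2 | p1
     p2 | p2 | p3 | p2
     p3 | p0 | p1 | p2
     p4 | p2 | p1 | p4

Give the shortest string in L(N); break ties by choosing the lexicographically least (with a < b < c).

aab

A breadth-first search from p0 reaches an accepting state first via the path p0 → p4 → p2 → p3 on input aab.
No string of length < 3 is accepted (BFS exhausts all shorter strings without reaching an accepting state), and aab is the lexicographically least accepting string of length 3.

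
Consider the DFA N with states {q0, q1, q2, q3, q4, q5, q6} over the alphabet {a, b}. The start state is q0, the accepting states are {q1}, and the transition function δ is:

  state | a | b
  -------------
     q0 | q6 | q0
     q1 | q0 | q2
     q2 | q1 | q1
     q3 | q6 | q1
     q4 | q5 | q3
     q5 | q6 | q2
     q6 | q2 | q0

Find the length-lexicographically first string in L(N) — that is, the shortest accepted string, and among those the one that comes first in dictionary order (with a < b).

A breadth-first search from q0 reaches an accepting state first via the path q0 → q6 → q2 → q1 on input aaa.
No string of length < 3 is accepted (BFS exhausts all shorter strings without reaching an accepting state), and aaa is the lexicographically least accepting string of length 3.

aaa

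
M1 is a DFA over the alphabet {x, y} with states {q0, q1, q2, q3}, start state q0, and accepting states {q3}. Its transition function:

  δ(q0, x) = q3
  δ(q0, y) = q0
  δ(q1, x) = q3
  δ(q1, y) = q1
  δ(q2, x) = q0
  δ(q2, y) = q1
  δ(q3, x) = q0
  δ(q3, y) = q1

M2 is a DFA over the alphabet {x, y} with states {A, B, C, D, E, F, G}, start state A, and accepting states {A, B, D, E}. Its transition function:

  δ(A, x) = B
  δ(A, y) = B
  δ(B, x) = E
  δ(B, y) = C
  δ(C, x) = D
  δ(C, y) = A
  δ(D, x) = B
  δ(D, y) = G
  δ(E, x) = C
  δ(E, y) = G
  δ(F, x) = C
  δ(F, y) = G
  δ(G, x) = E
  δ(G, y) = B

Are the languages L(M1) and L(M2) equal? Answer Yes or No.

The string xxx is accepted by M1 but rejected by M2.
So L(M1) ≠ L(M2).

No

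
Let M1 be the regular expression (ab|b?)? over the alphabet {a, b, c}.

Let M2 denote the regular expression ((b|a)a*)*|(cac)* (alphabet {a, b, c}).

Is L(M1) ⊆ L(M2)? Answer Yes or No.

Converting the expression M1 to a DFA (subset construction, then merging equivalent states) gives the minimal DFA with states {r0, r1, r2, r3}, start state r0, accepting states {r0, r2} and transitions r0: a→r1, b→r2, c→r3; r1: a→r3, b→r2, c→r3; r2: a→r3, b→r3, c→r3; r3: a→r3, b→r3, c→r3.
Converting the expression M2 to a DFA (subset construction, then merging equivalent states) gives the minimal DFA with states {t0, t1, t2, t3, t4, t5}, start state t0, accepting states {t0, t1, t5} and transitions t0: a→t1, b→t1, c→t2; t1: a→t1, b→t1, c→t3; t2: a→t4, b→t3, c→t3; t3: a→t3, b→t3, c→t3; t4: a→t3, b→t3, c→t5; t5: a→t3, b→t3, c→t2.
Exploring the product automaton M1 × M2 from the start pair (r0, t0), following both machines on each input symbol, reaches 8 state pairs: (r0, t0), (r1, t1), (r2, t1), (r3, t2), (r3, t1), (r3, t3), (r3, t4), (r3, t5).
M1 accepts in {r0, r2} and M2 accepts in {t0, t1, t5}. The reachable pairs whose M1-component is accepting are (r0, t0), (r2, t1); in each of them the M2-component is accepting too, so the product for L(M1) \ L(M2) (M1-component accepting, M2-component rejecting) has no reachable accepting pair and the difference is empty.
Hence every string in L(M1) is also in L(M2).

Yes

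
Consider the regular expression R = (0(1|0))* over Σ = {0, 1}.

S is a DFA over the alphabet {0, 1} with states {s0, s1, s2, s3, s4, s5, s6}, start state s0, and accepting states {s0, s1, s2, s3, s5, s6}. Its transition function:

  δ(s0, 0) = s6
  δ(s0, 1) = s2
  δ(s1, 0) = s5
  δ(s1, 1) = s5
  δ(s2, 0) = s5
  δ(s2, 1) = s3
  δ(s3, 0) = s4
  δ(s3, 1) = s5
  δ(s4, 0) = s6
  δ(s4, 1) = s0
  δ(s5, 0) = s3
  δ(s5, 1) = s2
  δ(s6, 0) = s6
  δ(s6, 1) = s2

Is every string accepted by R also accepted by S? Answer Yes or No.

Yes

Converting the expression R to a DFA (subset construction, then merging equivalent states) gives the minimal DFA with states {r0, r1, r2}, start state r0, accepting states {r0} and transitions r0: 0→r1, 1→r2; r1: 0→r0, 1→r0; r2: 0→r2, 1→r2.
Exploring the product automaton R × S from the start pair (r0, s0), following both machines on each input symbol, reaches 13 state pairs: (r0, s0), (r1, s6), (r2, s2), (r0, s6), (r0, s2), (r2, s5), (r2, s3), (r1, s5), (r2, s4), (r0, s3), (r2, s6), (r2, s0), (r1, s4).
R accepts in {r0} and S accepts in {s0, s1, s2, s3, s5, s6}. The reachable pairs whose R-component is accepting are (r0, s0), (r0, s6), (r0, s2), (r0, s3); in each of them the S-component is accepting too, so the product for L(R) \ L(S) (R-component accepting, S-component rejecting) has no reachable accepting pair and the difference is empty.
Hence every string in L(R) is also in L(S).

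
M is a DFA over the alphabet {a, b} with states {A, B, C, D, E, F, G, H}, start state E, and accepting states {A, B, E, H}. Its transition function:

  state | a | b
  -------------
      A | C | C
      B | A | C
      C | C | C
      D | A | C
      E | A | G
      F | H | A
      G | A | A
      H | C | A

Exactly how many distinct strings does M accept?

4

The useful subgraph on states {A, E, G} is acyclic, so L(M) is finite; the longest accepting path visits 3 useful states, giving maximum string length 2.
Counting accepting paths from E by length: 1 of length 0, 1 of length 1, 2 of length 2. Total 4.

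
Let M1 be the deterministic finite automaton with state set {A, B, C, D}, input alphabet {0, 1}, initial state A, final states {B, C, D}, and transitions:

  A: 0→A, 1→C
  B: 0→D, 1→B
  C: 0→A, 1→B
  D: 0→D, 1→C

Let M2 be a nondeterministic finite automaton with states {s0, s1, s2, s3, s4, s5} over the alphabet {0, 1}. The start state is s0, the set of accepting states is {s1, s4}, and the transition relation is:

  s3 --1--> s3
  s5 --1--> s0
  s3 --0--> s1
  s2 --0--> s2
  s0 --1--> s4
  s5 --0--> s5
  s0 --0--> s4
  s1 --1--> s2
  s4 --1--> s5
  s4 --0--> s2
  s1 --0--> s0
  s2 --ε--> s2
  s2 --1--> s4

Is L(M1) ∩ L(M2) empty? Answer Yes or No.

No

The string 1 is accepted by both M1 and M2.
Hence L(M1) ∩ L(M2) ≠ ∅.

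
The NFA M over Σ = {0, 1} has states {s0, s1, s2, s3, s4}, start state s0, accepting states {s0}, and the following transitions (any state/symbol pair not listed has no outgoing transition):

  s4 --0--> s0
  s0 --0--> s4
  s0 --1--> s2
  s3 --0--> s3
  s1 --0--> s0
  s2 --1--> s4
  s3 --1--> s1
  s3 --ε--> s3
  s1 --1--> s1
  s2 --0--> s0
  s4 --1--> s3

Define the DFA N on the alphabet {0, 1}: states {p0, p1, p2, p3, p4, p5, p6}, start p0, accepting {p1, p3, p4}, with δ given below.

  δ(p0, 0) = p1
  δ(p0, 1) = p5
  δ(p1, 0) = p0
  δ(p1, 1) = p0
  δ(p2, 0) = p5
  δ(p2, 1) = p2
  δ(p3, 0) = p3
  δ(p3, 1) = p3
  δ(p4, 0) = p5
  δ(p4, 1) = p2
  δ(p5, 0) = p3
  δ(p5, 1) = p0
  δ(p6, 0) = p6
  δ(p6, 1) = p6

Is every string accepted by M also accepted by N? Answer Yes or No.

No

The empty string ε is in L(M) but not in L(N).
So L(M) ⊄ L(N).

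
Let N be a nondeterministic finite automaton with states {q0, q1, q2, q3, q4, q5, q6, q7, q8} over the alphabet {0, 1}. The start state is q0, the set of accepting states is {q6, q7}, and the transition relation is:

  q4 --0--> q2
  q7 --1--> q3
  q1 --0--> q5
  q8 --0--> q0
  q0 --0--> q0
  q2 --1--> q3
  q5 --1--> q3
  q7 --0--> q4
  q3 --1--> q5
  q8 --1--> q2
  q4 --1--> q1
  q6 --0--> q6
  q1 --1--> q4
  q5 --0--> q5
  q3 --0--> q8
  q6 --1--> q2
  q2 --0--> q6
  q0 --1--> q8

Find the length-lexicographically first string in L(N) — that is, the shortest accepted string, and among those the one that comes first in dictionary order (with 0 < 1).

A breadth-first search from q0 reaches an accepting state first via the path q0 → q8 → q2 → q6 on input 110.
No string of length < 3 is accepted (BFS exhausts all shorter strings without reaching an accepting state), and 110 is the lexicographically least accepting string of length 3.

110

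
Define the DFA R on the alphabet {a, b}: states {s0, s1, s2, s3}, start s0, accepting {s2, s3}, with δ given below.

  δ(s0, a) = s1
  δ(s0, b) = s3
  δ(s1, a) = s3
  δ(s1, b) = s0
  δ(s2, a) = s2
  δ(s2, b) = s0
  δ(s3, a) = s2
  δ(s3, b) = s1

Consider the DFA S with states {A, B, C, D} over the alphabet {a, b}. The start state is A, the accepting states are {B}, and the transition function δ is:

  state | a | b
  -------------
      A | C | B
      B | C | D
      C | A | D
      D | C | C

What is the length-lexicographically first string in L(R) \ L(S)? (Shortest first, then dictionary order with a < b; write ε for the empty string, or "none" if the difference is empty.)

The string aa is accepted by R but not by S.
No shorter string lies in the difference, and aa is the lexicographically first length-2 string in L(R) \ L(S).

aa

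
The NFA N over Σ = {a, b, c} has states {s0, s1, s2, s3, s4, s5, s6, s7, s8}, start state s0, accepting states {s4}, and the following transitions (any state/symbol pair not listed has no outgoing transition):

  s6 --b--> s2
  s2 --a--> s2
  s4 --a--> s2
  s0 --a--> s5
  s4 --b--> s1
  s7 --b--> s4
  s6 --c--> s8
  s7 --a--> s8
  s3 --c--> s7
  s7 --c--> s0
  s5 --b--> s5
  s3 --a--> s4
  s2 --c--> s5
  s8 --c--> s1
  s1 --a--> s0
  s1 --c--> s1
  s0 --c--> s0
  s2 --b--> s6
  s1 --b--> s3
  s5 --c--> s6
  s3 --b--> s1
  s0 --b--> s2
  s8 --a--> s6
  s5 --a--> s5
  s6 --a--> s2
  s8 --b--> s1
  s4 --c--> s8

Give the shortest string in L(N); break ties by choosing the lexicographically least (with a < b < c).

A breadth-first search from s0 reaches an accepting state first via the path s0 → s5 → s6 → s8 → s1 → s3 → s4 on input accbba.
No string of length < 6 is accepted (BFS exhausts all shorter strings without reaching an accepting state), and accbba is the lexicographically least accepting string of length 6.

accbba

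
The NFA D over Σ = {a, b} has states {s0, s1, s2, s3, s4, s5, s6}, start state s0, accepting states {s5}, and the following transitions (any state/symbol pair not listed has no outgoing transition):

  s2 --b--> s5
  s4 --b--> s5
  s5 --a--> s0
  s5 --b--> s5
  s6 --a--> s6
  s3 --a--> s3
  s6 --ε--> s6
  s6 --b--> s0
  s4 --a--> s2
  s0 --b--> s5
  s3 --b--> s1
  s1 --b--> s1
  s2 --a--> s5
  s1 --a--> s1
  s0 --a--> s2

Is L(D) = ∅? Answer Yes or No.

No

The string b is accepted: the run s0 → s5 ends in the accepting state s5.
Since at least one string is accepted, L(D) is not empty.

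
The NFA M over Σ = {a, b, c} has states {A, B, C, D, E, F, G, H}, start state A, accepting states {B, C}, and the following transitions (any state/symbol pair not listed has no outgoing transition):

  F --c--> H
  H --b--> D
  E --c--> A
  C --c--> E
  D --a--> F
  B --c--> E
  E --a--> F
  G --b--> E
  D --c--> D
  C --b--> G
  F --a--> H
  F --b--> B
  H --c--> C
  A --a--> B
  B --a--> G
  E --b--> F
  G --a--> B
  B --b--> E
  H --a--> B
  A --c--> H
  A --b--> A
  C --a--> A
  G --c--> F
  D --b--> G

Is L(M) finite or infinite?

State A is reachable from the start and can reach an accepting state, and it lies on the cycle A → A.
Traversing that cycle any number of times yields accepted strings of unbounded length, so the language is infinite.

infinite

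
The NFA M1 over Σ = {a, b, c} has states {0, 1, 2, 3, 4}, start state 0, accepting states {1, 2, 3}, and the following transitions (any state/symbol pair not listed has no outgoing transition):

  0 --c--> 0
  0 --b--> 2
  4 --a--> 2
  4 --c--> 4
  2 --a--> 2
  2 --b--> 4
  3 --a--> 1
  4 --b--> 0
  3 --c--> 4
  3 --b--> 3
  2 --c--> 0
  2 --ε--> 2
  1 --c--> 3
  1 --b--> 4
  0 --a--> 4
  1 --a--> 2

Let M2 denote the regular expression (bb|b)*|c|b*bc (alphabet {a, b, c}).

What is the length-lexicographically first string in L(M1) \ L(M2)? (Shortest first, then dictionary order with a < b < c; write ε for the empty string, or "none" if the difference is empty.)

aa

The string aa is accepted by M1 but not by M2.
No shorter string lies in the difference, and aa is the lexicographically first length-2 string in L(M1) \ L(M2).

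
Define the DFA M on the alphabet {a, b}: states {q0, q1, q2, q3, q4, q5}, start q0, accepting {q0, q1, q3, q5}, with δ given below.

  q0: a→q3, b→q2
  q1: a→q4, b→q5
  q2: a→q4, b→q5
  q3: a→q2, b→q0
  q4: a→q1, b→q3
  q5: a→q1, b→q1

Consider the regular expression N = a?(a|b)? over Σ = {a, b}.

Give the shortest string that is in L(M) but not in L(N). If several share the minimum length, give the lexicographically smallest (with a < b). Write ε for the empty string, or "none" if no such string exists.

bb

The string bb is accepted by M but not by N.
No shorter string lies in the difference, and bb is the lexicographically first length-2 string in L(M) \ L(N).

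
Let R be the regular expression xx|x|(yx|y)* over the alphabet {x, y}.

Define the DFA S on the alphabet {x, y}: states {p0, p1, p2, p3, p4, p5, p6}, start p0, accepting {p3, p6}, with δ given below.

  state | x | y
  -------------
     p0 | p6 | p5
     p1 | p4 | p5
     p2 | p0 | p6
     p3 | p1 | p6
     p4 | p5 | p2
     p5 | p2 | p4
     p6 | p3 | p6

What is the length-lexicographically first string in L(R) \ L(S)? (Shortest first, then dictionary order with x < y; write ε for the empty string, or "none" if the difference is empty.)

The empty string ε is accepted by R but not by S.
Since ε is the unique shortest string, it is the required witness.

ε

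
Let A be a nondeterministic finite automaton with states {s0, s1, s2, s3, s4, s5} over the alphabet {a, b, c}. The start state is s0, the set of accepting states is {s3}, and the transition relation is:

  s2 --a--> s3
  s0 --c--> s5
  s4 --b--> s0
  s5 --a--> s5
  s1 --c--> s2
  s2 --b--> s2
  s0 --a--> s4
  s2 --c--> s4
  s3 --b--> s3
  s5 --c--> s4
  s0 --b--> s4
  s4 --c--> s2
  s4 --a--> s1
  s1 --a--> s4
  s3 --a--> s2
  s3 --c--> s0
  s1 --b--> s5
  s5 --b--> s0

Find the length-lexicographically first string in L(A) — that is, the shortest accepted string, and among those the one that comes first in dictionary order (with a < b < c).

A breadth-first search from s0 reaches an accepting state first via the path s0 → s4 → s2 → s3 on input aca.
No string of length < 3 is accepted (BFS exhausts all shorter strings without reaching an accepting state), and aca is the lexicographically least accepting string of length 3.

aca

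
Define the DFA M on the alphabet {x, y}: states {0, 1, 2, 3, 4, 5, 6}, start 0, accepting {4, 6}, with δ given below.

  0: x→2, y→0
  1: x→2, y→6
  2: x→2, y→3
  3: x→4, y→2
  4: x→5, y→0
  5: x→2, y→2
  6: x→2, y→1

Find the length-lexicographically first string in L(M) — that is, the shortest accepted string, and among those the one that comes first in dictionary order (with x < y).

xyx

A breadth-first search from 0 reaches an accepting state first via the path 0 → 2 → 3 → 4 on input xyx.
No string of length < 3 is accepted (BFS exhausts all shorter strings without reaching an accepting state), and xyx is the lexicographically least accepting string of length 3.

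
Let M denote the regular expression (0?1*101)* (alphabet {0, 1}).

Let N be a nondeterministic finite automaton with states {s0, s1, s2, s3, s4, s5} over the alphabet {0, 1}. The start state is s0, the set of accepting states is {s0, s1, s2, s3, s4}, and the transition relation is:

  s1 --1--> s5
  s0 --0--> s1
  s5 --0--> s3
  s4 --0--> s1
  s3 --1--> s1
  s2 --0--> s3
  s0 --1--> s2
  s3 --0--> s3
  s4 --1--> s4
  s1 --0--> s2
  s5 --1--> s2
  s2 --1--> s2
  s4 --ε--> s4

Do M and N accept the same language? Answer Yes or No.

No

The string 0 is accepted by N but rejected by M.
So L(M) ≠ L(N).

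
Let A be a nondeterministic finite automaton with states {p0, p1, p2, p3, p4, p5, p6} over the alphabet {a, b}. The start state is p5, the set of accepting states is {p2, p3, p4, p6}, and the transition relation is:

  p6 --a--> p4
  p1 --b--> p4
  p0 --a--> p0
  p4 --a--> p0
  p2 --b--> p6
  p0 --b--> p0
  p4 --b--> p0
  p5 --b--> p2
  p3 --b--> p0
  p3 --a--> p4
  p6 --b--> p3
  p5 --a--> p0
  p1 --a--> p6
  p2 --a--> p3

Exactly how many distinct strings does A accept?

7

The useful subgraph on states {p2, p3, p4, p5, p6} is acyclic, so L(A) is finite; the longest accepting path visits 5 useful states, giving maximum string length 4.
Counting accepting paths from p5 by length: 1 of length 1, 2 of length 2, 3 of length 3, 1 of length 4. Total 7.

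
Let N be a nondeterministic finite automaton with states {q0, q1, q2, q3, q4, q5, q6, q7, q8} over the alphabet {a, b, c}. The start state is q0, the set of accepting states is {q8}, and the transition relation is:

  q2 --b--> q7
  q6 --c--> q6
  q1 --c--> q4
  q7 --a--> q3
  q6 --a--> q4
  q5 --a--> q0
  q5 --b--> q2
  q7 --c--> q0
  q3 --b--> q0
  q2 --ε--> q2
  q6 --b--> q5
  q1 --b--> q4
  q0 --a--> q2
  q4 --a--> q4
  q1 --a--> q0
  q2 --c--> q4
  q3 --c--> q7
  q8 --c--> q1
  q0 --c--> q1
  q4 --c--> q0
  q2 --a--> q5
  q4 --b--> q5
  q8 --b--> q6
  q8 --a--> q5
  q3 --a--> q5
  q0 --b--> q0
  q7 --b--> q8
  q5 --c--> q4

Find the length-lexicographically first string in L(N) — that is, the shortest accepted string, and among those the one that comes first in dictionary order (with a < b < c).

abb

A breadth-first search from q0 reaches an accepting state first via the path q0 → q2 → q7 → q8 on input abb.
No string of length < 3 is accepted (BFS exhausts all shorter strings without reaching an accepting state), and abb is the lexicographically least accepting string of length 3.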